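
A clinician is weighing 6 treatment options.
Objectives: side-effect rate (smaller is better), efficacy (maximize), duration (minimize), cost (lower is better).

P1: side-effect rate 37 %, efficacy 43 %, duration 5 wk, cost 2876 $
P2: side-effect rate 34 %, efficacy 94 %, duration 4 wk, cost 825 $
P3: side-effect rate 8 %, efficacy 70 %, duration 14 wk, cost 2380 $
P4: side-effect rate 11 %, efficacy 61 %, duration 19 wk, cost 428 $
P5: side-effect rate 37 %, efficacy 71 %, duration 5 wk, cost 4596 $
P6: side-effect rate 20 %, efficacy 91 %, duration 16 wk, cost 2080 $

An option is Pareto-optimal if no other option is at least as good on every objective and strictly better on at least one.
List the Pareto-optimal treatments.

P2, P3, P4, P6

P1: dominated by P2 (side-effect rate 34≤37, efficacy 94≥43, duration 4≤5, cost 825≤2876).
P2: not dominated (best efficacy).
P3: not dominated (best side-effect rate).
P4: not dominated (best cost).
P5: dominated by P2 (side-effect rate 34≤37, efficacy 94≥71, duration 4≤5, cost 825≤4596).
P6: not dominated.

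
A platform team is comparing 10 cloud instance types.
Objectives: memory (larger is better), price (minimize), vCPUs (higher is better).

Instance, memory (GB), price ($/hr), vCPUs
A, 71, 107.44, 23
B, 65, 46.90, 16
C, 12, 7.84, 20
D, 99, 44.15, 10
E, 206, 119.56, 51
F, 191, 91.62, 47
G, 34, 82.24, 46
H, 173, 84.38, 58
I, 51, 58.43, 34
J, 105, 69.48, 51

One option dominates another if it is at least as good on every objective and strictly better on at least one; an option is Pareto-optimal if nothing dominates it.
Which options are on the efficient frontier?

A: dominated by F (memory 191≥71, price 91.62≤107.44, vCPUs 47≥23).
B: not dominated.
C: not dominated (best price).
D: not dominated.
E: not dominated (best memory).
F: not dominated.
G: dominated by J (memory 105≥34, price 69.48≤82.24, vCPUs 51≥46).
H: not dominated (best vCPUs).
I: not dominated.
J: not dominated.

B, C, D, E, F, H, I, J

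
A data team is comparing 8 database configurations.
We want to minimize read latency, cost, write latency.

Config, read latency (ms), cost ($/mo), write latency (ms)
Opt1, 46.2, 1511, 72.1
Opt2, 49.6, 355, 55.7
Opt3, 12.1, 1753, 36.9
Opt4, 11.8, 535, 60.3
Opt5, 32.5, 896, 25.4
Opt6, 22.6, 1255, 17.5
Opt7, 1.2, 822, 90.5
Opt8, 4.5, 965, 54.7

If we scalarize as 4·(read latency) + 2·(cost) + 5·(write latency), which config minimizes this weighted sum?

Opt1: 4·46.2 + 2·1511 + 5·72.1 = 3567.3
Opt2: 4·49.6 + 2·355 + 5·55.7 = 1186.9
Opt3: 4·12.1 + 2·1753 + 5·36.9 = 3738.9
Opt4: 4·11.8 + 2·535 + 5·60.3 = 1418.7
Opt5: 4·32.5 + 2·896 + 5·25.4 = 2049.0
Opt6: 4·22.6 + 2·1255 + 5·17.5 = 2687.9
Opt7: 4·1.2 + 2·822 + 5·90.5 = 2101.3
Opt8: 4·4.5 + 2·965 + 5·54.7 = 2221.5
Lowest: Opt2 at 1186.9.

Opt2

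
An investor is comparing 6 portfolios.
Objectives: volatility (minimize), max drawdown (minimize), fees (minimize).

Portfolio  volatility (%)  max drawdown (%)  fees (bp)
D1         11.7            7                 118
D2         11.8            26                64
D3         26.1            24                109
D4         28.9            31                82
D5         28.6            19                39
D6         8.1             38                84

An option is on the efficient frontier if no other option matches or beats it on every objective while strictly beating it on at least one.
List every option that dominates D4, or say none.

D2: volatility 11.8≤28.9, max drawdown 26≤31, fees 64≤82 — dominates D4.
D5: volatility 28.6≤28.9, max drawdown 19≤31, fees 39≤82 — dominates D4.
Others (D1, D3, D6) are each worse than D4 on at least one objective.

D2, D5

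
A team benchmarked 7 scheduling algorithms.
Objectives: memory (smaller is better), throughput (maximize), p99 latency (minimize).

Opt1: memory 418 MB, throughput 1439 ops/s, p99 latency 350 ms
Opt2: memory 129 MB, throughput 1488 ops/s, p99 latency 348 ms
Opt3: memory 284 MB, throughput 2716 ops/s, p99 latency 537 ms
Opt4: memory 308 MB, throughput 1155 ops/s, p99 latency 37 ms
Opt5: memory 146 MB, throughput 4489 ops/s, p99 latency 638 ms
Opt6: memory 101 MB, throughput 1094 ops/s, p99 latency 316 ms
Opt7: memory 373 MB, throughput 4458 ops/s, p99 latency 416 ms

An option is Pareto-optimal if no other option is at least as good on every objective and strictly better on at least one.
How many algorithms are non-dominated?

6

Opt1: dominated by Opt2 (memory 129≤418, throughput 1488≥1439, p99 latency 348≤350).
Opt2: not dominated.
Opt3: not dominated.
Opt4: not dominated (best p99 latency).
Opt5: not dominated (best throughput).
Opt6: not dominated (best memory).
Opt7: not dominated.
Pareto-optimal: Opt2, Opt3, Opt4, Opt5, Opt6, Opt7 → 6.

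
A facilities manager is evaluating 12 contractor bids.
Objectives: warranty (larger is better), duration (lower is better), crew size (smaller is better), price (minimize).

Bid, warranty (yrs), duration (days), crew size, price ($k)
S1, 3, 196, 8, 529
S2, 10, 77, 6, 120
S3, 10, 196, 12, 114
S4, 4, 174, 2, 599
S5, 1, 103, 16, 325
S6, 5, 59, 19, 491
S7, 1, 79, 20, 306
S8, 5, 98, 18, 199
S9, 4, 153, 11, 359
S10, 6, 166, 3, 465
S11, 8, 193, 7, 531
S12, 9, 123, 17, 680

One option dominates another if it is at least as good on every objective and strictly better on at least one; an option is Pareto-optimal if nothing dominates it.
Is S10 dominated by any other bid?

No

S1: worse on warranty (3 vs 6).
S2: worse on crew size (6 vs 3).
S3: worse on duration (196 vs 166).
S4: worse on warranty (4 vs 6).
S5: worse on warranty (1 vs 6).
S6: worse on warranty (5 vs 6).
S7: worse on warranty (1 vs 6).
S8: worse on warranty (5 vs 6).
S9: worse on warranty (4 vs 6).
S11: worse on duration (193 vs 166).
S12: worse on crew size (17 vs 3).
No option is at least as good as S10 on every objective and strictly better on one.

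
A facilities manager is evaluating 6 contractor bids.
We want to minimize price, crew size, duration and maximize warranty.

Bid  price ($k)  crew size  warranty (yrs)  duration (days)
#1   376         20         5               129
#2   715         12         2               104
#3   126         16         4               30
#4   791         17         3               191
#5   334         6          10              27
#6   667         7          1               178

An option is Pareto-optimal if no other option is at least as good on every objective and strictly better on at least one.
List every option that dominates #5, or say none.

none

#1: worse on price (376 vs 334).
#2: worse on price (715 vs 334).
#3: worse on crew size (16 vs 6).
#4: worse on price (791 vs 334).
#6: worse on price (667 vs 334).
No option dominates #5.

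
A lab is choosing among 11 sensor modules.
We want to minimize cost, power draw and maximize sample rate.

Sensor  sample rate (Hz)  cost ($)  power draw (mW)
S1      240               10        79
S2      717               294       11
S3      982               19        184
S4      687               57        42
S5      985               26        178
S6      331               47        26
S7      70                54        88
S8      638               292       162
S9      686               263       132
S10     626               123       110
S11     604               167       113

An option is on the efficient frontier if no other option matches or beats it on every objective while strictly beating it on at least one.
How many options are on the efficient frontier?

S1: not dominated (best cost).
S2: not dominated (best power draw).
S3: not dominated.
S4: not dominated.
S5: not dominated (best sample rate).
S6: not dominated.
S7: dominated by S1 (sample rate 240≥70, cost 10≤54, power draw 79≤88).
S8: dominated by S4 (sample rate 687≥638, cost 57≤292, power draw 42≤162).
S9: dominated by S4 (sample rate 687≥686, cost 57≤263, power draw 42≤132).
S10: dominated by S4 (sample rate 687≥626, cost 57≤123, power draw 42≤110).
S11: dominated by S4 (sample rate 687≥604, cost 57≤167, power draw 42≤113).
Pareto-optimal: S1, S2, S3, S4, S5, S6 → 6.

6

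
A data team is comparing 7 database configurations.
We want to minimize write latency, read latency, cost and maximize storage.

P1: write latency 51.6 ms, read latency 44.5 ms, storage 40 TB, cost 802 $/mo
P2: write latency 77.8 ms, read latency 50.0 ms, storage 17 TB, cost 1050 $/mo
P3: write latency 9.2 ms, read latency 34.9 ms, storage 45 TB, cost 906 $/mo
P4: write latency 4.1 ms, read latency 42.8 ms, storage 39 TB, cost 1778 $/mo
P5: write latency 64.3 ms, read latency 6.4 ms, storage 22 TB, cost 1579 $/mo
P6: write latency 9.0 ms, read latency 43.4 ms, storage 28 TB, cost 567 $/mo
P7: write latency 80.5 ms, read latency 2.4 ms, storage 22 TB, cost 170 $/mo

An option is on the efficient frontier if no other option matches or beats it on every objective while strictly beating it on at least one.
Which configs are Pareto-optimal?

P1, P3, P4, P5, P6, P7

P1: not dominated.
P2: dominated by P1 (write latency 51.6≤77.8, read latency 44.5≤50.0, storage 40≥17, cost 802≤1050).
P3: not dominated (best storage).
P4: not dominated (best write latency).
P5: not dominated.
P6: not dominated.
P7: not dominated (best read latency).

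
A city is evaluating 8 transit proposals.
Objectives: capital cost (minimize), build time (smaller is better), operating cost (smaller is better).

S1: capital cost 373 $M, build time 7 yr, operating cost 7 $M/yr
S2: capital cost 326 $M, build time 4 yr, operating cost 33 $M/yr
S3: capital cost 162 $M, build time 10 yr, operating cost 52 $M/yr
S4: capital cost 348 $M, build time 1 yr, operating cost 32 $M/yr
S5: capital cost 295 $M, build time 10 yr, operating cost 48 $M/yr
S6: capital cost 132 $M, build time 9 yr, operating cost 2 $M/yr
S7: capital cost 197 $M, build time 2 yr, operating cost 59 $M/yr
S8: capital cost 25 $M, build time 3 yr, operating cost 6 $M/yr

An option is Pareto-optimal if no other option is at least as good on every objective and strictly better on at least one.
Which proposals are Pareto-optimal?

S4, S6, S7, S8

S1: dominated by S8 (capital cost 25≤373, build time 3≤7, operating cost 6≤7).
S2: dominated by S8 (capital cost 25≤326, build time 3≤4, operating cost 6≤33).
S3: dominated by S6 (capital cost 132≤162, build time 9≤10, operating cost 2≤52).
S4: not dominated (best build time).
S5: dominated by S6 (capital cost 132≤295, build time 9≤10, operating cost 2≤48).
S6: not dominated (best operating cost).
S7: not dominated.
S8: not dominated (best capital cost).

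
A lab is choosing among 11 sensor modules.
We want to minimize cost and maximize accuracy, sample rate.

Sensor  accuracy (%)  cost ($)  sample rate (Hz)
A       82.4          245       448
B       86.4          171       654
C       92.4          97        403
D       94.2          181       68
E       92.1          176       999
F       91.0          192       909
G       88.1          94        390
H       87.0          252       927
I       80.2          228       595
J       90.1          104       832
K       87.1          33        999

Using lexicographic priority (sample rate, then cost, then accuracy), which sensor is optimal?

K

First maximize sample rate: best is 999, kept {E, K}.
Then minimize cost: best is 33, kept {K}.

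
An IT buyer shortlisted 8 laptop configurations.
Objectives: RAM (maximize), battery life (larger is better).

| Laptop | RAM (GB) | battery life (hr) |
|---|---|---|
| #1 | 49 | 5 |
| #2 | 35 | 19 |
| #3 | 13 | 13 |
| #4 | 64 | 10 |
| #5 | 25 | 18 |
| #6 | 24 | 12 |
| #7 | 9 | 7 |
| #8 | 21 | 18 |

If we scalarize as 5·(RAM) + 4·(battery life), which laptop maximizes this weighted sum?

#4

#1: 5·49 + 4·5 = 265
#2: 5·35 + 4·19 = 251
#3: 5·13 + 4·13 = 117
#4: 5·64 + 4·10 = 360
#5: 5·25 + 4·18 = 197
#6: 5·24 + 4·12 = 168
#7: 5·9 + 4·7 = 73
#8: 5·21 + 4·18 = 177
Highest: #4 at 360.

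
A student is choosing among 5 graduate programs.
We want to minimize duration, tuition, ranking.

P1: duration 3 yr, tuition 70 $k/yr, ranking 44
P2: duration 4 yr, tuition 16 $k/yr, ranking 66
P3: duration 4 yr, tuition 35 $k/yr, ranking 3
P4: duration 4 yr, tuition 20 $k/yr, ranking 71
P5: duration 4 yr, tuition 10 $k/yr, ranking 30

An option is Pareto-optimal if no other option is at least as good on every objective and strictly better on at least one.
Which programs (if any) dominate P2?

P5: duration 4≤4, tuition 10≤16, ranking 30≤66 — dominates P2.
Others (P1, P3, P4) are each worse than P2 on at least one objective.

P5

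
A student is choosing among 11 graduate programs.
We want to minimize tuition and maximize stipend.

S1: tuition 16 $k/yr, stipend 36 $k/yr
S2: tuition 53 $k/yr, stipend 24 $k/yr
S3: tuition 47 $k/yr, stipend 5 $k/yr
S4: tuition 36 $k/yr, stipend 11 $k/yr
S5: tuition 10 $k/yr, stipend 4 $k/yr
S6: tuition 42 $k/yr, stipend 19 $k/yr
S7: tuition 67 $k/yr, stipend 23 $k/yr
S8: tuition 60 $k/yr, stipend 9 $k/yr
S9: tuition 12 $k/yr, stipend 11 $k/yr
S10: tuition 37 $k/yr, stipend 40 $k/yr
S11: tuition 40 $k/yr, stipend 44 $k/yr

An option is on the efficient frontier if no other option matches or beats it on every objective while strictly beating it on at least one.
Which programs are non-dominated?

S1: not dominated.
S2: dominated by S1 (tuition 16≤53, stipend 36≥24).
S3: dominated by S1 (tuition 16≤47, stipend 36≥5).
S4: dominated by S1 (tuition 16≤36, stipend 36≥11).
S5: not dominated (best tuition).
S6: dominated by S1 (tuition 16≤42, stipend 36≥19).
S7: dominated by S1 (tuition 16≤67, stipend 36≥23).
S8: dominated by S1 (tuition 16≤60, stipend 36≥9).
S9: not dominated.
S10: not dominated.
S11: not dominated (best stipend).

S1, S5, S9, S10, S11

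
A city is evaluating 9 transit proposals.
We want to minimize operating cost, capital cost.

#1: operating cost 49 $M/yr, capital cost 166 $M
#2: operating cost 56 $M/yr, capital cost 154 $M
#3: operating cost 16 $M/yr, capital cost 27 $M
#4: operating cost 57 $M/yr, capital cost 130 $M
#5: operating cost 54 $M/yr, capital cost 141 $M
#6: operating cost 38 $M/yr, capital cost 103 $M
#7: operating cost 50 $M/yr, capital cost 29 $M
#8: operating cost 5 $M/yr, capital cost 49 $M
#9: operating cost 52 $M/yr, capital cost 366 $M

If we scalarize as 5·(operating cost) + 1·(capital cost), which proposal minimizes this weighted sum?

#8

#1: 5·49 + 1·166 = 411
#2: 5·56 + 1·154 = 434
#3: 5·16 + 1·27 = 107
#4: 5·57 + 1·130 = 415
#5: 5·54 + 1·141 = 411
#6: 5·38 + 1·103 = 293
#7: 5·50 + 1·29 = 279
#8: 5·5 + 1·49 = 74
#9: 5·52 + 1·366 = 626
Lowest: #8 at 74.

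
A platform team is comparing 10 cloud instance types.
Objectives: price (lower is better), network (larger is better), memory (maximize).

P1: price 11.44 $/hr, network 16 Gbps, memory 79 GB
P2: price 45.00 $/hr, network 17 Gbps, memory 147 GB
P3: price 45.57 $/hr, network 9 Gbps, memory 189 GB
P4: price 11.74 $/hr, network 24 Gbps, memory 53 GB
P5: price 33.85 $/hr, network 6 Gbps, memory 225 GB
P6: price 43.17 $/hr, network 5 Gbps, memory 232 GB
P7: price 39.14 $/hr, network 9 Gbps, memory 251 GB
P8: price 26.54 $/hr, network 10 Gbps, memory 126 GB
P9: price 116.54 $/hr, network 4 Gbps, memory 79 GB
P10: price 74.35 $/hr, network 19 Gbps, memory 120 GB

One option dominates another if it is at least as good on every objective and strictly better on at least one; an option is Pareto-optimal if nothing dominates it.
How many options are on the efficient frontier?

P1: not dominated (best price).
P2: not dominated.
P3: dominated by P7 (price 39.14≤45.57, network 9≥9, memory 251≥189).
P4: not dominated (best network).
P5: not dominated.
P6: dominated by P7 (price 39.14≤43.17, network 9≥5, memory 251≥232).
P7: not dominated (best memory).
P8: not dominated.
P9: dominated by P1 (price 11.44≤116.54, network 16≥4, memory 79≥79).
P10: not dominated.
Pareto-optimal: P1, P2, P4, P5, P7, P8, P10 → 7.

7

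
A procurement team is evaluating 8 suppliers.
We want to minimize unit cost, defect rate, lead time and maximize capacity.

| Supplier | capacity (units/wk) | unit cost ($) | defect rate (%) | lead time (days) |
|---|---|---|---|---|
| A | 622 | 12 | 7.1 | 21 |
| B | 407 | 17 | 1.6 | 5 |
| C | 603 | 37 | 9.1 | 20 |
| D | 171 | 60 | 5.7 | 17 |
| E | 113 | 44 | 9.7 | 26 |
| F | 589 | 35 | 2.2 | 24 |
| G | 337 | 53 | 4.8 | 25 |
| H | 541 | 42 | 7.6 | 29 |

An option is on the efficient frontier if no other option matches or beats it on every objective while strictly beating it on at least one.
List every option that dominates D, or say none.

B

B: capacity 407≥171, unit cost 17≤60, defect rate 1.6≤5.7, lead time 5≤17 — dominates D.
Others (A, C, E, F, G, H) are each worse than D on at least one objective.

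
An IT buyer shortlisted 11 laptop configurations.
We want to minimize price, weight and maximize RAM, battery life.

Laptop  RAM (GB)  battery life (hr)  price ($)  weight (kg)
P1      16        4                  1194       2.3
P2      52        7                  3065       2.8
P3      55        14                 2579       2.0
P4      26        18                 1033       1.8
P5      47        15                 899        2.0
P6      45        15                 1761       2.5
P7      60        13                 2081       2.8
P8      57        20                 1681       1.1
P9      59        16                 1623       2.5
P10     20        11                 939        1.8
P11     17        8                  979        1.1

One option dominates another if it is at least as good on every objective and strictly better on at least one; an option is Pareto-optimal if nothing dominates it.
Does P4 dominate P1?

P4 vs P1: RAM 26≥16, battery life 18≥4, price 1033≤1194, weight 1.8≤2.3 — P4 is at least as good on every objective with at least one strict improvement.

Yes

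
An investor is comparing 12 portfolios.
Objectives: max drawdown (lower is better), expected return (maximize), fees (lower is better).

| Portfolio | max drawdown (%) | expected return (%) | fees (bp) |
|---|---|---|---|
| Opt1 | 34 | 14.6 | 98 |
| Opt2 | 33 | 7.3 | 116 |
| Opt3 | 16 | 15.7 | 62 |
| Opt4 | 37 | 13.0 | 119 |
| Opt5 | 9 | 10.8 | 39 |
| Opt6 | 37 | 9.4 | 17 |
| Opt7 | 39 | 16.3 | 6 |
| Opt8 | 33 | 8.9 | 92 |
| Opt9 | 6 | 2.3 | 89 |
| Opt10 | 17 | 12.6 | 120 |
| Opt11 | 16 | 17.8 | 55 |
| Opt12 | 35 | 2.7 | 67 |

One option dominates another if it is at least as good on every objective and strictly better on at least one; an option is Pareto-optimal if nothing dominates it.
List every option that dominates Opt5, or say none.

Opt1: worse on max drawdown (34 vs 9).
Opt2: worse on max drawdown (33 vs 9).
Opt3: worse on max drawdown (16 vs 9).
Opt4: worse on max drawdown (37 vs 9).
Opt6: worse on max drawdown (37 vs 9).
Opt7: worse on max drawdown (39 vs 9).
Opt8: worse on max drawdown (33 vs 9).
Opt9: worse on expected return (2.3 vs 10.8).
Opt10: worse on max drawdown (17 vs 9).
Opt11: worse on max drawdown (16 vs 9).
Opt12: worse on max drawdown (35 vs 9).
No option dominates Opt5.

none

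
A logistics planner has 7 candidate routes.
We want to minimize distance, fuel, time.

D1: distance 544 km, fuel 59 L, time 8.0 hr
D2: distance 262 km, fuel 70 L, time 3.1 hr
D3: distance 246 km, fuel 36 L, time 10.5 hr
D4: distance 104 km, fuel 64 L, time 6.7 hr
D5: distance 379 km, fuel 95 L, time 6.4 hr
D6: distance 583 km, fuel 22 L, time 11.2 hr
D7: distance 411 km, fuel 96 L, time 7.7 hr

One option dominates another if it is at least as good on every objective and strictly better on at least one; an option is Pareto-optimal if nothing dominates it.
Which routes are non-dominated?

D1: not dominated.
D2: not dominated (best time).
D3: not dominated.
D4: not dominated (best distance).
D5: dominated by D2 (distance 262≤379, fuel 70≤95, time 3.1≤6.4).
D6: not dominated (best fuel).
D7: dominated by D2 (distance 262≤411, fuel 70≤96, time 3.1≤7.7).

D1, D2, D3, D4, D6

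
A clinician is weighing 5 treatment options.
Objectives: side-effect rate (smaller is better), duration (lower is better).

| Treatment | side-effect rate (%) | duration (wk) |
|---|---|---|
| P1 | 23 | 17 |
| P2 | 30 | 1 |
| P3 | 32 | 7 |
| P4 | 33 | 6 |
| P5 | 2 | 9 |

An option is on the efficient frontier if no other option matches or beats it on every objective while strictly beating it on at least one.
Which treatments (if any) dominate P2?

P1: worse on duration (17 vs 1).
P3: worse on side-effect rate (32 vs 30).
P4: worse on side-effect rate (33 vs 30).
P5: worse on duration (9 vs 1).
No option dominates P2.

none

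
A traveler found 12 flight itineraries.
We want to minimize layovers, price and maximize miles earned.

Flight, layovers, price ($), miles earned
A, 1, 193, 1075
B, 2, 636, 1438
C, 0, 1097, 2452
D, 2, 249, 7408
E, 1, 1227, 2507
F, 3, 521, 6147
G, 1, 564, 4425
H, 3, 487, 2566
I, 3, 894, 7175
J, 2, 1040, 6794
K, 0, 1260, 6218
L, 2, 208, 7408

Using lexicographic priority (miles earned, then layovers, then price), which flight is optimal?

L

First maximize miles earned: best is 7408, kept {D, L}.
Then minimize layovers: best is 2, kept {D, L}.
Then minimize price: best is 208, kept {L}.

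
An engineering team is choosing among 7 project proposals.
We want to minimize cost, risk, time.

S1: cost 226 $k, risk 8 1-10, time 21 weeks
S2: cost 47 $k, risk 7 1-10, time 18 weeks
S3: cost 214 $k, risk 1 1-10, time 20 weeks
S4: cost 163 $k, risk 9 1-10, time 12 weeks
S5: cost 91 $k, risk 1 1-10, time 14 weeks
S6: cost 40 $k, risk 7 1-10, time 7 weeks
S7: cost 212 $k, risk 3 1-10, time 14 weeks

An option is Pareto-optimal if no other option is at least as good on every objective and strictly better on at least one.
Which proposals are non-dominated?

S1: dominated by S2 (cost 47≤226, risk 7≤8, time 18≤21).
S2: dominated by S6 (cost 40≤47, risk 7≤7, time 7≤18).
S3: dominated by S5 (cost 91≤214, risk 1≤1, time 14≤20).
S4: dominated by S6 (cost 40≤163, risk 7≤9, time 7≤12).
S5: not dominated.
S6: not dominated (best cost).
S7: dominated by S5 (cost 91≤212, risk 1≤3, time 14≤14).

S5, S6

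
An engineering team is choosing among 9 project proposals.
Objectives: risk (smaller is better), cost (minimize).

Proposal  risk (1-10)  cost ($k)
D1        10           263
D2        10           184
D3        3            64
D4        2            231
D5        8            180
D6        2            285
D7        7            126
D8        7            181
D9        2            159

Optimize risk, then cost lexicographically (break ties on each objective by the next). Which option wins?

First minimize risk: best is 2, kept {D4, D6, D9}.
Then minimize cost: best is 159, kept {D9}.

D9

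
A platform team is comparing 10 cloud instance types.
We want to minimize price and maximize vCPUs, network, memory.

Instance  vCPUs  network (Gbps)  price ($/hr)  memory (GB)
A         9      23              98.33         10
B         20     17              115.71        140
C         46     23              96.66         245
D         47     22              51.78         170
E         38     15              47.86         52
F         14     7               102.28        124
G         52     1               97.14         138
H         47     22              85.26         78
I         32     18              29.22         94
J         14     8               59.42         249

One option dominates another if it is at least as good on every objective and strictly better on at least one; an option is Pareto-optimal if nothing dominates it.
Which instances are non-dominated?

C, D, E, G, I, J

A: dominated by C (vCPUs 46≥9, network 23≥23, price 96.66≤98.33, memory 245≥10).
B: dominated by C (vCPUs 46≥20, network 23≥17, price 96.66≤115.71, memory 245≥140).
C: not dominated.
D: not dominated.
E: not dominated.
F: dominated by C (vCPUs 46≥14, network 23≥7, price 96.66≤102.28, memory 245≥124).
G: not dominated (best vCPUs).
H: dominated by D (vCPUs 47≥47, network 22≥22, price 51.78≤85.26, memory 170≥78).
I: not dominated (best price).
J: not dominated (best memory).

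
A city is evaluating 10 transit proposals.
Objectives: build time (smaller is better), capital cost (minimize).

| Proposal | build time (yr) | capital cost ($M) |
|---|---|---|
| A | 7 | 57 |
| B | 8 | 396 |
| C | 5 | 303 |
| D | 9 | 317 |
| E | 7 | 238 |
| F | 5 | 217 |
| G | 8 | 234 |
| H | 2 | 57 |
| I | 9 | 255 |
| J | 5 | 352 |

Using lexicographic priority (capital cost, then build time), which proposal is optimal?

H

First minimize capital cost: best is 57, kept {A, H}.
Then minimize build time: best is 2, kept {H}.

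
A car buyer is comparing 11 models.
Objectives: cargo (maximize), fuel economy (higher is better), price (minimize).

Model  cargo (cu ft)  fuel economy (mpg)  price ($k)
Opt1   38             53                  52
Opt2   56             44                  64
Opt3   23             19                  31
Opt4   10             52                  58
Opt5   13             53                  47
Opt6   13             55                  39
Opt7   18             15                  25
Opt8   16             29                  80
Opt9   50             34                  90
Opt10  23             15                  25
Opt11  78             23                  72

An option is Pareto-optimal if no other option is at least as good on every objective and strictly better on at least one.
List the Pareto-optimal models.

Opt1: not dominated.
Opt2: not dominated.
Opt3: not dominated.
Opt4: dominated by Opt1 (cargo 38≥10, fuel economy 53≥52, price 52≤58).
Opt5: dominated by Opt6 (cargo 13≥13, fuel economy 55≥53, price 39≤47).
Opt6: not dominated (best fuel economy).
Opt7: dominated by Opt10 (cargo 23≥18, fuel economy 15≥15, price 25≤25).
Opt8: dominated by Opt1 (cargo 38≥16, fuel economy 53≥29, price 52≤80).
Opt9: dominated by Opt2 (cargo 56≥50, fuel economy 44≥34, price 64≤90).
Opt10: not dominated.
Opt11: not dominated (best cargo).

Opt1, Opt2, Opt3, Opt6, Opt10, Opt11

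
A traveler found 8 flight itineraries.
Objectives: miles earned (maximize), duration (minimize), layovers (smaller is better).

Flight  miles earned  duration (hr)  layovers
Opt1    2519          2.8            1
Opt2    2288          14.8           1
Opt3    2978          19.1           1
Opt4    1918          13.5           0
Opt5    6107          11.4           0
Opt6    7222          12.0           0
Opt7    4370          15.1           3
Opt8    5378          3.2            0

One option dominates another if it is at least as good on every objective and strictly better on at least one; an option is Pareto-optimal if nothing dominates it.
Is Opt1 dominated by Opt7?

Opt7 vs Opt1: Opt7 is worse on duration (15.1 vs 2.8), so it does not dominate Opt1.

No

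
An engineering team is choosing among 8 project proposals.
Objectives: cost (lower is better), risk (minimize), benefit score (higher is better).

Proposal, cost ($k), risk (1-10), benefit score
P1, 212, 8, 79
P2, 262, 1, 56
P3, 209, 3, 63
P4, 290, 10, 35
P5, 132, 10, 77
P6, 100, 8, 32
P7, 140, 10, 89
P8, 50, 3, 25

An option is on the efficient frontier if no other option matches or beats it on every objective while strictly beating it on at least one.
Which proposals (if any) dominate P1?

P2: worse on cost (262 vs 212).
P3: worse on benefit score (63 vs 79).
P4: worse on cost (290 vs 212).
P5: worse on risk (10 vs 8).
P6: worse on benefit score (32 vs 79).
P7: worse on risk (10 vs 8).
P8: worse on benefit score (25 vs 79).
No option dominates P1.

none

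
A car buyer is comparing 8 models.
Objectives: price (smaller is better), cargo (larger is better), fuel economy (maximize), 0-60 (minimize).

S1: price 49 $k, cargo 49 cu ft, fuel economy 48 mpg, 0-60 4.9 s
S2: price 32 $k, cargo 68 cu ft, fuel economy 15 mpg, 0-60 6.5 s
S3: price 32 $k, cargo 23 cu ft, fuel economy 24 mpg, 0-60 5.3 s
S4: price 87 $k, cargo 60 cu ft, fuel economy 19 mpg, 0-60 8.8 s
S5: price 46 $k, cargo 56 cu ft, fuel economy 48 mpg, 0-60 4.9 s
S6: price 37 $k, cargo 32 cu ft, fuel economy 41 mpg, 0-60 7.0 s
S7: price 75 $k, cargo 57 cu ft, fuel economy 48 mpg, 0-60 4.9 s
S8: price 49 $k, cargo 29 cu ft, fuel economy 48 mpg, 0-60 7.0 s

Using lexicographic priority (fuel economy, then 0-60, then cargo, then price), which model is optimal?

S7

First maximize fuel economy: best is 48, kept {S1, S5, S7, S8}.
Then minimize 0-60: best is 4.9, kept {S1, S5, S7}.
Then maximize cargo: best is 57, kept {S7}.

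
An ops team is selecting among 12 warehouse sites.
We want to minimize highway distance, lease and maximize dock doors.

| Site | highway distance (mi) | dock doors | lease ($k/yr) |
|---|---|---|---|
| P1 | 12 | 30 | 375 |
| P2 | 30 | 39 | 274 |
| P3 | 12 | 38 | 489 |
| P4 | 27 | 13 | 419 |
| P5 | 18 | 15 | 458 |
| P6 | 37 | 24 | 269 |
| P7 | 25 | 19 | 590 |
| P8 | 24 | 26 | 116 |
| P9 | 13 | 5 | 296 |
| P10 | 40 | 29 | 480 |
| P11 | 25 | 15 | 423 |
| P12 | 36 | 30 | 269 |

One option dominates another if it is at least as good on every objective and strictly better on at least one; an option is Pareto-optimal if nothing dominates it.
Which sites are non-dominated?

P1: not dominated.
P2: not dominated (best dock doors).
P3: not dominated.
P4: dominated by P1 (highway distance 12≤27, dock doors 30≥13, lease 375≤419).
P5: dominated by P1 (highway distance 12≤18, dock doors 30≥15, lease 375≤458).
P6: dominated by P8 (highway distance 24≤37, dock doors 26≥24, lease 116≤269).
P7: dominated by P1 (highway distance 12≤25, dock doors 30≥19, lease 375≤590).
P8: not dominated (best lease).
P9: not dominated.
P10: dominated by P1 (highway distance 12≤40, dock doors 30≥29, lease 375≤480).
P11: dominated by P1 (highway distance 12≤25, dock doors 30≥15, lease 375≤423).
P12: not dominated.

P1, P2, P3, P8, P9, P12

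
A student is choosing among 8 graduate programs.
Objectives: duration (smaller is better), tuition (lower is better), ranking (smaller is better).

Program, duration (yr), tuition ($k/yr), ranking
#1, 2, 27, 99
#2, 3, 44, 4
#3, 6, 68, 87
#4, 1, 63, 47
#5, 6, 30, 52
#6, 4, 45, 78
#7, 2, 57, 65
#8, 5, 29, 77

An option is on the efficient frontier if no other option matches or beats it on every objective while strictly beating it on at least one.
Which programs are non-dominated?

#1: not dominated (best tuition).
#2: not dominated (best ranking).
#3: dominated by #2 (duration 3≤6, tuition 44≤68, ranking 4≤87).
#4: not dominated (best duration).
#5: not dominated.
#6: dominated by #2 (duration 3≤4, tuition 44≤45, ranking 4≤78).
#7: not dominated.
#8: not dominated.

#1, #2, #4, #5, #7, #8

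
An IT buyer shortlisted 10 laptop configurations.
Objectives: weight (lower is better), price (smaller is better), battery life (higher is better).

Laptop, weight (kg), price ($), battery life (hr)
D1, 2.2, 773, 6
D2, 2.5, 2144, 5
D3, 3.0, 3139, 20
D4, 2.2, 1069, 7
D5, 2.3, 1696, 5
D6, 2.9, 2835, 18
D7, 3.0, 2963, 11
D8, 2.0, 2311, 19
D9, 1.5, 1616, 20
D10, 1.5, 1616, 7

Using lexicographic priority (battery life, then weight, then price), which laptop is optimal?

First maximize battery life: best is 20, kept {D3, D9}.
Then minimize weight: best is 1.5, kept {D9}.

D9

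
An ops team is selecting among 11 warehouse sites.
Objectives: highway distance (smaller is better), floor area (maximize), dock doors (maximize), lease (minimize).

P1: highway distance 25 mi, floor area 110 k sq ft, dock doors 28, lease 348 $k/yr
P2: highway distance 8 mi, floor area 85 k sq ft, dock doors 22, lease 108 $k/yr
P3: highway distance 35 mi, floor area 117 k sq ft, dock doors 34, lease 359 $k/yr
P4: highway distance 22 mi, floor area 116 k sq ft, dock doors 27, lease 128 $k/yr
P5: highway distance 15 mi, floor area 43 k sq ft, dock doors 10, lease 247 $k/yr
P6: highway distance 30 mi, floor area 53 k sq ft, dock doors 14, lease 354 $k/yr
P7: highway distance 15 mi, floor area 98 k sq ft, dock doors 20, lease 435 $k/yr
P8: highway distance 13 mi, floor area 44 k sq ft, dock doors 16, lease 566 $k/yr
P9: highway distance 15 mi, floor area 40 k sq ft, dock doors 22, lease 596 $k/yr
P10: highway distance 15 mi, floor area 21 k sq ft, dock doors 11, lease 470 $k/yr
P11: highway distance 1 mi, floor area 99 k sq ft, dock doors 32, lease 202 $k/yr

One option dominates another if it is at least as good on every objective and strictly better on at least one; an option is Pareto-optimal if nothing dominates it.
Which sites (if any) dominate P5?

P2: highway distance 8≤15, floor area 85≥43, dock doors 22≥10, lease 108≤247 — dominates P5.
P11: highway distance 1≤15, floor area 99≥43, dock doors 32≥10, lease 202≤247 — dominates P5.
Others (P1, P3, P4, P6, P7, P8, P9, P10) are each worse than P5 on at least one objective.

P2, P11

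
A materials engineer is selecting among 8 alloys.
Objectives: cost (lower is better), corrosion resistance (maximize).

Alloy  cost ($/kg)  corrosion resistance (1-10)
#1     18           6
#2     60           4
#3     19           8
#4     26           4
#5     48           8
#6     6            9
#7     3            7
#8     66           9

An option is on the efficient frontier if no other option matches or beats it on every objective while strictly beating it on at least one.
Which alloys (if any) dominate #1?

#6, #7

#6: cost 6≤18, corrosion resistance 9≥6 — dominates #1.
#7: cost 3≤18, corrosion resistance 7≥6 — dominates #1.
Others (#2, #3, #4, #5, #8) are each worse than #1 on at least one objective.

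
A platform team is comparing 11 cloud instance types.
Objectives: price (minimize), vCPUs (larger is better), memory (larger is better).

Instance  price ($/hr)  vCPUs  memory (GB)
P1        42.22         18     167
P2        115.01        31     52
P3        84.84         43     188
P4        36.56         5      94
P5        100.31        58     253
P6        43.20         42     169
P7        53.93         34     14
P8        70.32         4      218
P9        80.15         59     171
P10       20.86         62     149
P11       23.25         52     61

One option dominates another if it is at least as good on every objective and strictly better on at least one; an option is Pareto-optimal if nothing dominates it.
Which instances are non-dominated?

P1, P3, P5, P6, P8, P9, P10

P1: not dominated.
P2: dominated by P3 (price 84.84≤115.01, vCPUs 43≥31, memory 188≥52).
P3: not dominated.
P4: dominated by P10 (price 20.86≤36.56, vCPUs 62≥5, memory 149≥94).
P5: not dominated (best memory).
P6: not dominated.
P7: dominated by P6 (price 43.20≤53.93, vCPUs 42≥34, memory 169≥14).
P8: not dominated.
P9: not dominated.
P10: not dominated (best price).
P11: dominated by P10 (price 20.86≤23.25, vCPUs 62≥52, memory 149≥61).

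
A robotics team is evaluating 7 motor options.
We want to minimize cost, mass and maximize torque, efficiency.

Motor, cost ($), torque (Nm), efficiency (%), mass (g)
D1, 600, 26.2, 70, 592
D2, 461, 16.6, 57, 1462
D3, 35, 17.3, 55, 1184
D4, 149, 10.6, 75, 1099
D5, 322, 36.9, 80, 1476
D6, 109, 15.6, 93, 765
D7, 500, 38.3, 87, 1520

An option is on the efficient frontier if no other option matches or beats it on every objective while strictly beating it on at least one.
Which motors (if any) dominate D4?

D6: cost 109≤149, torque 15.6≥10.6, efficiency 93≥75, mass 765≤1099 — dominates D4.
Others (D1, D2, D3, D5, D7) are each worse than D4 on at least one objective.

D6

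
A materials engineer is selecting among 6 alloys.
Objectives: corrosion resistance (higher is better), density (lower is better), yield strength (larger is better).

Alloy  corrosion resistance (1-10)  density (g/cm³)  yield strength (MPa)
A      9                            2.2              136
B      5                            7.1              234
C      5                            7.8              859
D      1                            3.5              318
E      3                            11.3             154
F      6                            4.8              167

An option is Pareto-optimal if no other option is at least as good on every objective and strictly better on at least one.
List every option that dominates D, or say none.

A: worse on yield strength (136 vs 318).
B: worse on density (7.1 vs 3.5).
C: worse on density (7.8 vs 3.5).
E: worse on density (11.3 vs 3.5).
F: worse on density (4.8 vs 3.5).
No option dominates D.

none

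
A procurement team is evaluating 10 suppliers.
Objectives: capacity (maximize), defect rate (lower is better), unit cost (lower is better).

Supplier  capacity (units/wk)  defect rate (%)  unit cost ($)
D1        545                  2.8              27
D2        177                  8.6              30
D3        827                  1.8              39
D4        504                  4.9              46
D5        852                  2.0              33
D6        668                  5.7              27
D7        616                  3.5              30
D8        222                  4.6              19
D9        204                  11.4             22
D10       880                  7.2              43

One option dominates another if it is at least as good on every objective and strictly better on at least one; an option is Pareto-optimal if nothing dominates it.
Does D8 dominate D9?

Yes

D8 vs D9: capacity 222≥204, defect rate 4.6≤11.4, unit cost 19≤22 — D8 is at least as good on every objective with at least one strict improvement.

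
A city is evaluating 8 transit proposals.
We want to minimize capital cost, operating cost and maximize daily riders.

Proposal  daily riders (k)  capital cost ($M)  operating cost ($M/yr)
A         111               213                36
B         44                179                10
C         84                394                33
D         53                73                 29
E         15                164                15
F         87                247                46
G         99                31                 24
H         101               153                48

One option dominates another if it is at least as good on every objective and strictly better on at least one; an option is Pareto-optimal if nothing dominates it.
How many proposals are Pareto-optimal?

5

A: not dominated (best daily riders).
B: not dominated (best operating cost).
C: dominated by G (daily riders 99≥84, capital cost 31≤394, operating cost 24≤33).
D: dominated by G (daily riders 99≥53, capital cost 31≤73, operating cost 24≤29).
E: not dominated.
F: dominated by A (daily riders 111≥87, capital cost 213≤247, operating cost 36≤46).
G: not dominated (best capital cost).
H: not dominated.
Pareto-optimal: A, B, E, G, H → 5.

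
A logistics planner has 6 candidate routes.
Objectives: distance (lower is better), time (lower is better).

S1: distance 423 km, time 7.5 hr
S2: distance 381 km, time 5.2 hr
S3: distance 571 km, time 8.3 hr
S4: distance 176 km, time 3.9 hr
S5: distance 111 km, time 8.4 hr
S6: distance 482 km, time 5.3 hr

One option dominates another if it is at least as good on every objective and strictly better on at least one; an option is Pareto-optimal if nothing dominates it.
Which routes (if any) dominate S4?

S1: worse on distance (423 vs 176).
S2: worse on distance (381 vs 176).
S3: worse on distance (571 vs 176).
S5: worse on time (8.4 vs 3.9).
S6: worse on distance (482 vs 176).
No option dominates S4.

none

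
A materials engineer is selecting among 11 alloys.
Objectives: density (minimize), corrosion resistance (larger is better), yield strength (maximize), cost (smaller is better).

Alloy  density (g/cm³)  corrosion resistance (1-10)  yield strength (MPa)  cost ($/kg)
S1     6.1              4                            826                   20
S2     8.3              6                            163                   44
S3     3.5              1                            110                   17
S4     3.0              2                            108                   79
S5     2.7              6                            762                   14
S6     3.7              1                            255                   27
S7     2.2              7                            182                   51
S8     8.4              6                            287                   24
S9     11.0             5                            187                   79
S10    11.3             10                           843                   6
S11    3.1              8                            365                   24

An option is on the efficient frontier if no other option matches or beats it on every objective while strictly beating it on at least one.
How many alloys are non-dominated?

5

S1: not dominated.
S2: dominated by S5 (density 2.7≤8.3, corrosion resistance 6≥6, yield strength 762≥163, cost 14≤44).
S3: dominated by S5 (density 2.7≤3.5, corrosion resistance 6≥1, yield strength 762≥110, cost 14≤17).
S4: dominated by S5 (density 2.7≤3.0, corrosion resistance 6≥2, yield strength 762≥108, cost 14≤79).
S5: not dominated.
S6: dominated by S5 (density 2.7≤3.7, corrosion resistance 6≥1, yield strength 762≥255, cost 14≤27).
S7: not dominated (best density).
S8: dominated by S5 (density 2.7≤8.4, corrosion resistance 6≥6, yield strength 762≥287, cost 14≤24).
S9: dominated by S5 (density 2.7≤11.0, corrosion resistance 6≥5, yield strength 762≥187, cost 14≤79).
S10: not dominated (best corrosion resistance).
S11: not dominated.
Pareto-optimal: S1, S5, S7, S10, S11 → 5.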